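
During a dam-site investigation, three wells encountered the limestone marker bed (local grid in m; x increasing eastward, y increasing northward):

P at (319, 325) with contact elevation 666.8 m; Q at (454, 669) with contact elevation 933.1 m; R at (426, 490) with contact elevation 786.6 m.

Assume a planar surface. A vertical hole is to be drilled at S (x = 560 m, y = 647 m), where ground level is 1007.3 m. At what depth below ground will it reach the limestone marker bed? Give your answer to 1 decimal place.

112.8 m

Two edge vectors: P→Q = (135, 344, 266.3), P→R = (107, 165, 119.8).
Normal n = (P→Q) × (P→R) = (-2728.3, 12321.1, -14533).
So ∂z/∂x = −n_x/n_z = −0.18773 and ∂z/∂y = −n_y/n_z = 0.84780.
Intercept c from P: 666.8 + 59.89 − 275.54 = 451.15.
At (560, 647): z_contact = −105.13 + 548.53 + 451.15 = 894.55 m.
Depth below ground = 1007.3 − 894.55 = 112.8 m.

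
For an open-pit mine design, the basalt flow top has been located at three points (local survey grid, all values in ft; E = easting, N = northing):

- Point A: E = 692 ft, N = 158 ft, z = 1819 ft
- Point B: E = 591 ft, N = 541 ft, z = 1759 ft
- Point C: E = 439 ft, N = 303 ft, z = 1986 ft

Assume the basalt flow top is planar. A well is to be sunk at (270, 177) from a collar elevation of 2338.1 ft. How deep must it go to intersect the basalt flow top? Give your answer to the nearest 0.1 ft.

153.7 ft

Let the plane be z = a·E + b·N + c.
Point B−Point A: −101a + 383b = −60;  Point C−Point A: −253a + 145b = 167.
Solving gives a = −0.88337, b = −0.38961.
Then c = 1819 − a·692 − b·158 = 2491.85.
At (270, 177): z_contact = −238.51 − 68.96 + 2491.85 = 2184.38 ft.
Depth below ground = 2338.1 − 2184.38 = 153.7 ft.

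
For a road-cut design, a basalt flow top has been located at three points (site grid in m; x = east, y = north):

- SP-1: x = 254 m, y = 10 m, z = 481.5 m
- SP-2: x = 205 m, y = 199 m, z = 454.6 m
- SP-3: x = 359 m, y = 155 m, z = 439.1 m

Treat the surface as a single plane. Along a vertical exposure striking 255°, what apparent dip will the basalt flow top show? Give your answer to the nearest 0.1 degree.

Two edge vectors: SP-1→SP-2 = (-49, 189, -26.9), SP-1→SP-3 = (105, 145, -42.4).
Normal n = (SP-1→SP-2) × (SP-1→SP-3) = (-4113.1, -4902.1, -26950).
So ∂z/∂x = −n_x/n_z = −0.15262 and ∂z/∂y = −n_y/n_z = −0.18190.
Unit vector along 255° is (sin 255°, cos 255°) = (-0.9659, -0.2588).
Slope in that direction = a·(-0.9659) + b·(-0.2588) = 0.19450.
Apparent dip = arctan|0.19450| = 11.0° (true dip is 13.4°, so apparent ≤ true as expected).

11.0°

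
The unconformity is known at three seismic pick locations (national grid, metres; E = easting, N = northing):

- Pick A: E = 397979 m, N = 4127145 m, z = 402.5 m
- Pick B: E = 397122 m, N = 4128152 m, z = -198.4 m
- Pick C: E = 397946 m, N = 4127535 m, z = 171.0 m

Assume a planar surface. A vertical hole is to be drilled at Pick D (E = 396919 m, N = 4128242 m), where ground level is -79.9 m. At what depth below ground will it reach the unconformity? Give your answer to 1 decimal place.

172.7 m

Two edge vectors: Pick A→Pick B = (-857, 1007, -600.9), Pick A→Pick C = (-33, 390, -231.5).
Normal n = (Pick A→Pick B) × (Pick A→Pick C) = (1230.5, -178565.8, -300999).
So ∂z/∂E = −n_x/n_z = 0.004088053 and ∂z/∂N = −n_y/n_z = −0.593243831.
Intercept c from Pick A: 402.5 − 1626.96 + 2448403.31 = 2447178.85.
At (396919, 4128242): z_contact = 1622.63 − 2449054.10 + 2447178.85 = -252.62 m.
Depth below ground = -79.9 − (-252.62) = 172.7 m.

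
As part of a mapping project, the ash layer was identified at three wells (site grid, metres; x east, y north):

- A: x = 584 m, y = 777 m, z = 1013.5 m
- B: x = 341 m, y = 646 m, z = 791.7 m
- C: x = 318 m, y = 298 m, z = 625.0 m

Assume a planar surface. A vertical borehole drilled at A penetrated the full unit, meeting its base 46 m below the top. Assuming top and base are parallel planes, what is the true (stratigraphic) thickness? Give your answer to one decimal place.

35.8 m

Let the plane be z = a·x + b·y + c.
B−A: −243a − 131b = −221.8;  C−A: −266a − 479b = −388.5.
Solving gives a = 0.67870, b = 0.43417.
|∇z| = √(a²+b²) = 0.80569, so dip δ = arctan(0.80569) = 38.86°.
True thickness = vertical thickness × cos δ = 46 × cos 38.86° = 35.8 m.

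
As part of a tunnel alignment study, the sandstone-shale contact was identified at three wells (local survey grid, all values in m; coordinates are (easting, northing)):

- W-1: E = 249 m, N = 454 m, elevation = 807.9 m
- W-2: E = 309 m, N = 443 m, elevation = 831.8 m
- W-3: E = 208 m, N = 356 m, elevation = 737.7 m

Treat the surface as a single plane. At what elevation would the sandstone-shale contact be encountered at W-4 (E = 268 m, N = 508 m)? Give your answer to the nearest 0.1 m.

Two edge vectors: W-1→W-2 = (60, -11, 23.9), W-1→W-3 = (-41, -98, -70.2).
Normal n = (W-1→W-2) × (W-1→W-3) = (3114.4, 3232.1, -6331).
So ∂z/∂E = −n_x/n_z = 0.49193 and ∂z/∂N = −n_y/n_z = 0.51052.
Intercept c from W-1: 807.9 − 122.49 − 231.78 = 453.63.
At (268, 508): z = 131.8 + 259.3 + 453.63 = 844.8 m.

844.8 m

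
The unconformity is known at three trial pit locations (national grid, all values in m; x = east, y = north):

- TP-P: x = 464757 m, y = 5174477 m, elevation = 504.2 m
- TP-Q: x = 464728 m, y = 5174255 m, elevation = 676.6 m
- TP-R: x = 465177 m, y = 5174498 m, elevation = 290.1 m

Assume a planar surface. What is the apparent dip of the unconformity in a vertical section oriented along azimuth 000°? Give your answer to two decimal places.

Let the plane be z = a·x + b·y + c.
TP-Q−TP-P: −29a − 222b = 172.4;  TP-R−TP-P: 420a + 21b = −214.1.
Solving gives a = −0.47403, b = −0.71465.
Unit vector along 000° is (sin 0°, cos 0°) = (0.0000, 1.0000).
Slope in that direction = a·(0.0000) + b·(1.0000) = −0.71465.
Apparent dip = arctan|0.71465| = 35.55° (true dip is 40.6°, so apparent ≤ true as expected).

35.55°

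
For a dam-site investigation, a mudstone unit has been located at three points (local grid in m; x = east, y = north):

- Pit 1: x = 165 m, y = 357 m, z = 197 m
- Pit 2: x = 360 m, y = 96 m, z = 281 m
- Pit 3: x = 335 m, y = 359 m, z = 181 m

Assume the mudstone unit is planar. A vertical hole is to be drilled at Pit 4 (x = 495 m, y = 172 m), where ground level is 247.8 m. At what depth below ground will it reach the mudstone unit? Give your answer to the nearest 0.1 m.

Two edge vectors: Pit 1→Pit 2 = (195, -261, 84), Pit 1→Pit 3 = (170, 2, -16).
Normal n = (Pit 1→Pit 2) × (Pit 1→Pit 3) = (4008, 17400, 44760).
So ∂z/∂x = −n_x/n_z = −0.08954 and ∂z/∂y = −n_y/n_z = −0.38874.
Intercept c from Pit 1: 197 + 14.77 + 138.78 = 350.55.
At (495, 172): z_contact = −44.32 − 66.86 + 350.55 = 239.37 m.
Depth below ground = 247.8 − 239.37 = 8.4 m.

8.4 m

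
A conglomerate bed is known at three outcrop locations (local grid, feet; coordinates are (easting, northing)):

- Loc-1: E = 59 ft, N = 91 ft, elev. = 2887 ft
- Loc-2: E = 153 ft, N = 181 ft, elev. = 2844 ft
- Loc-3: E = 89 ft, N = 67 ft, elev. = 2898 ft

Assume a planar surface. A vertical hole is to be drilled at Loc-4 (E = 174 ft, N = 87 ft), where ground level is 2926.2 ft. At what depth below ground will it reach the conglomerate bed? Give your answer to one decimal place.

Let the plane be z = a·E + b·N + c.
Loc-2−Loc-1: 94a + 90b = −43;  Loc-3−Loc-1: 30a − 24b = 11.
Solving gives a = −0.00847, b = −0.46893.
Then c = 2887 − a·59 − b·91 = 2930.17.
At (174, 87): z_contact = −1.47 − 40.80 + 2930.17 = 2887.90 ft.
Depth below ground = 2926.2 − 2887.90 = 38.3 ft.

38.3 ft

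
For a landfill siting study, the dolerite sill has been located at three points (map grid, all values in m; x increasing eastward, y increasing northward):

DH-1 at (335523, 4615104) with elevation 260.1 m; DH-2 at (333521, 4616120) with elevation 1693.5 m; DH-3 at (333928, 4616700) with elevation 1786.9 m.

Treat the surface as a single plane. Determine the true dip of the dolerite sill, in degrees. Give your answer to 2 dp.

Let the plane be z = a·x + b·y + c.
DH-2−DH-1: −2002a + 1016b = 1433.4;  DH-3−DH-1: −1595a + 1596b = 1526.8.
Solving gives a = −0.46770, b = 0.48923.
Gradient magnitude |∇z| = √(a² + b²) = √(0.21875 + 0.23935) = 0.67683.
True dip = arctan(0.67683) = 34.09°, dipping toward SE (azimuth ≈ 136°).

34.09°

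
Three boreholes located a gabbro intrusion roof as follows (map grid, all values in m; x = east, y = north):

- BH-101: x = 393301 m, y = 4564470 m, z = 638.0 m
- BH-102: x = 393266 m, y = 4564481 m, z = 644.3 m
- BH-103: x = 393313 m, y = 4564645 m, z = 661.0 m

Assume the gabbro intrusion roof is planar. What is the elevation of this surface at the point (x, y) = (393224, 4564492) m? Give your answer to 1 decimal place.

651.6 m

Let the plane be z = a·x + b·y + c.
BH-102−BH-101: −35a + 11b = 6.3;  BH-103−BH-101: 12a + 175b = 23.
Solving gives a = −0.135767940, b = 0.140738373.
Then c = 638 − a·393301 − b·4564470 = −588360.41.
At (393224, 4564492): z = −53387.2 + 642399.2 − 588360.41 = 651.6 m.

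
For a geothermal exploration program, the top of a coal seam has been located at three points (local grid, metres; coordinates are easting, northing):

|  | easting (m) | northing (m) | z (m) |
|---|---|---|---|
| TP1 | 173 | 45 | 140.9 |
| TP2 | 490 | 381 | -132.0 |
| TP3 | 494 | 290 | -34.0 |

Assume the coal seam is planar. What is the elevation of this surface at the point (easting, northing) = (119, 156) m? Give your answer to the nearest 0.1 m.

Let the plane be z = a·easting + b·northing + c.
TP2−TP1: 317a + 336b = −272.9;  TP3−TP1: 321a + 245b = −174.9.
Solving gives a = 0.26810, b = −1.06514.
Then c = 140.9 − a·173 − b·45 = 142.45.
At (119, 156): z = 31.9 − 166.2 + 142.45 = 8.2 m.

8.2 m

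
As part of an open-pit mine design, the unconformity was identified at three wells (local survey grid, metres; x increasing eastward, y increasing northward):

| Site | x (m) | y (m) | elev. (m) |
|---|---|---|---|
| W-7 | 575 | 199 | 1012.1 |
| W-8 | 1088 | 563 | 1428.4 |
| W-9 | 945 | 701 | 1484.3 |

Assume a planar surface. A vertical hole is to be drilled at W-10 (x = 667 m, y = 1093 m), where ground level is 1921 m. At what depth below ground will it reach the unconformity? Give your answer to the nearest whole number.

239 m

Two edge vectors: W-7→W-8 = (513, 364, 416.3), W-7→W-9 = (370, 502, 472.2).
Normal n = (W-7→W-8) × (W-7→W-9) = (-37101.8, -88207.6, 122846).
So ∂z/∂x = −n_x/n_z = 0.30202 and ∂z/∂y = −n_y/n_z = 0.71803.
Intercept c from W-7: 1012.1 − 173.66 − 142.89 = 695.55.
At (667, 1093): z_contact = 201.4 + 784.8 + 695.55 = 1681.8 m.
Depth below ground = 1921 − 1681.8 = 239 m.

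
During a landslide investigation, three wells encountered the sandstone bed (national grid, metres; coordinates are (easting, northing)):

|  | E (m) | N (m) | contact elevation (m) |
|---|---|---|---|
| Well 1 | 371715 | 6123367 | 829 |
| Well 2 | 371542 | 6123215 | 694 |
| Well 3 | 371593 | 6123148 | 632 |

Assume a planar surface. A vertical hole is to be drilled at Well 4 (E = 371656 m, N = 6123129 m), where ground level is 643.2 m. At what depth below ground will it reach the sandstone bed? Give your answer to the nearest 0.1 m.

Let the plane be z = a·E + b·N + c.
Well 2−Well 1: −173a − 152b = −135;  Well 3−Well 1: −122a − 219b = −197.
Solving gives a = −0.019593651, b = 0.910458564.
Then c = 829 − a·371715 − b·6123367 = −5566959.67.
At (371656, 6123129): z_contact = −7282.10 + 5574855.24 − 5566959.67 = 613.47 m.
Depth below ground = 643.2 − 613.47 = 29.7 m.

29.7 m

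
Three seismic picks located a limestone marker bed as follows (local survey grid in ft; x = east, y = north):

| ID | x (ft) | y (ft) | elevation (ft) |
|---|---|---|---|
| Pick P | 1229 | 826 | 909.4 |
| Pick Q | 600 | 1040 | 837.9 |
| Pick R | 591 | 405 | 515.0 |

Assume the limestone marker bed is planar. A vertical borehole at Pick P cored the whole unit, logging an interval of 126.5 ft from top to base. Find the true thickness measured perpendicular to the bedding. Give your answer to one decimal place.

109.4 ft

Let the plane be z = a·x + b·y + c.
Pick Q−Pick P: −629a + 214b = −71.5;  Pick R−Pick P: −638a − 421b = −394.4.
Solving gives a = 0.28530, b = 0.50446.
|∇z| = √(a²+b²) = 0.57955, so dip δ = arctan(0.57955) = 30.09°.
True thickness = vertical thickness × cos δ = 126.5 × cos 30.09° = 109.4 ft.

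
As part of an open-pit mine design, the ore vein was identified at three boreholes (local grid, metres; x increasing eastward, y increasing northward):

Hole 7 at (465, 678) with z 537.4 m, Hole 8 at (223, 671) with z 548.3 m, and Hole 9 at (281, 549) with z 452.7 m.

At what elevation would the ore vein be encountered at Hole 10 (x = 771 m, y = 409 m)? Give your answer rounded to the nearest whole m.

Two edge vectors: Hole 7→Hole 8 = (-242, -7, 10.9), Hole 7→Hole 9 = (-184, -129, -84.7).
Normal n = (Hole 7→Hole 8) × (Hole 7→Hole 9) = (1999, -22503, 29930).
So ∂z/∂x = −n_x/n_z = −0.06679 and ∂z/∂y = −n_y/n_z = 0.75185.
Intercept c from Hole 7: 537.4 + 31.06 − 509.76 = 58.70.
At (771, 409): z = −51.5 + 307.5 + 58.70 = 314.7 m.

315 m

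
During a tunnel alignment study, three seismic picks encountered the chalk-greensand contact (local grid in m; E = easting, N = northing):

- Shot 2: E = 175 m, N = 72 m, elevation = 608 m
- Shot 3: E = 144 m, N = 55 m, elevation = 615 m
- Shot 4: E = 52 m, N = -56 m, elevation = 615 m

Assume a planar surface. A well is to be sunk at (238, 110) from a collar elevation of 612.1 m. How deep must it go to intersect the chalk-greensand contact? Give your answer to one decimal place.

Two edge vectors: Shot 2→Shot 3 = (-31, -17, 7), Shot 2→Shot 4 = (-123, -128, 7).
Normal n = (Shot 2→Shot 3) × (Shot 2→Shot 4) = (777, -644, 1877).
So ∂z/∂E = −n_x/n_z = −0.41396 and ∂z/∂N = −n_y/n_z = 0.34310.
Intercept c from Shot 2: 608 + 72.44 − 24.70 = 655.74.
At (238, 110): z_contact = −98.52 + 37.74 + 655.74 = 594.96 m.
Depth below ground = 612.1 − 594.96 = 17.1 m.

17.1 m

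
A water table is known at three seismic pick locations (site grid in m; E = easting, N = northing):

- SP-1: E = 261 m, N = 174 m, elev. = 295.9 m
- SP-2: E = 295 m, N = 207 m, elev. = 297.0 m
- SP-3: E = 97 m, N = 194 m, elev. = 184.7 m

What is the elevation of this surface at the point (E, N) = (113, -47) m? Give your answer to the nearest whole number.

337 m

Two edge vectors: SP-1→SP-2 = (34, 33, 1.1), SP-1→SP-3 = (-164, 20, -111.2).
Normal n = (SP-1→SP-2) × (SP-1→SP-3) = (-3691.6, 3600.4, 6092).
So ∂z/∂E = −n_x/n_z = 0.60598 and ∂z/∂N = −n_y/n_z = −0.59100.
Intercept c from SP-1: 295.9 − 158.16 + 102.83 = 240.58.
At (113, -47): z = 68.5 + 27.8 + 240.58 = 336.8 m.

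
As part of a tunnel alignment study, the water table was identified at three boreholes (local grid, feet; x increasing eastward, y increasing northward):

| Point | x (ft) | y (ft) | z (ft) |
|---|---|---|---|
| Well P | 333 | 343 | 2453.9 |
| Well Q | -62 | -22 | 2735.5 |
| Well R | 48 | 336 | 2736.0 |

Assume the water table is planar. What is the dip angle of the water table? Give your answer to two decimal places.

Two edge vectors: Well P→Well Q = (-395, -365, 281.6), Well P→Well R = (-285, -7, 282.1).
Normal n = (Well P→Well Q) × (Well P→Well R) = (-100995.3, 31173.5, -101260).
So ∂z/∂x = −n_x/n_z = −0.99739 and ∂z/∂y = −n_y/n_z = 0.30786.
Gradient magnitude |∇z| = √(a² + b²) = √(0.99478 + 0.09478) = 1.04382.
True dip = arctan(1.04382) = 46.23°, dipping toward ESE (azimuth ≈ 107°).

46.23°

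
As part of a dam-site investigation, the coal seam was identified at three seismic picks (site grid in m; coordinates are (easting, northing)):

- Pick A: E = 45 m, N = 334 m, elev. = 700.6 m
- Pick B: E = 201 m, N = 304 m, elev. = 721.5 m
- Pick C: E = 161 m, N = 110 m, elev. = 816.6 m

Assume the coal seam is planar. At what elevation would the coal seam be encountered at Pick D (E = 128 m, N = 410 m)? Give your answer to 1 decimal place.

Let the plane be z = a·E + b·N + c.
Pick B−Pick A: 156a − 30b = 20.9;  Pick C−Pick A: 116a − 224b = 116.
Solving gives a = 0.03819, b = −0.49808.
Then c = 700.6 − a·45 − b·334 = 865.24.
At (128, 410): z = 4.9 − 204.2 + 865.24 = 665.9 m.

665.9 m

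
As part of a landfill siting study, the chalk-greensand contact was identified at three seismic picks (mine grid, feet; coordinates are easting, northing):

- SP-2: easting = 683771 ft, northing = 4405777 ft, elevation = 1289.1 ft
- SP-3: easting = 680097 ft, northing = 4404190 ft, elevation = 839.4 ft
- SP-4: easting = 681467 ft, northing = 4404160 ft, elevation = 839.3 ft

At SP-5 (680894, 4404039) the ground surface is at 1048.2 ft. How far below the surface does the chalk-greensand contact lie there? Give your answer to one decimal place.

Let the plane be z = a·easting + b·northing + c.
SP-3−SP-2: −3674a − 1587b = −449.7;  SP-4−SP-2: −2304a − 1617b = −449.8.
Solving gives a = 0.005836212, b = 0.269853660.
Then c = 1289.1 − a·683771 − b·4405777 = −1191616.58.
At (680894, 4404039): z_contact = 3973.84 + 1188446.04 − 1191616.58 = 803.30 ft.
Depth below ground = 1048.2 − 803.30 = 244.9 ft.

244.9 ft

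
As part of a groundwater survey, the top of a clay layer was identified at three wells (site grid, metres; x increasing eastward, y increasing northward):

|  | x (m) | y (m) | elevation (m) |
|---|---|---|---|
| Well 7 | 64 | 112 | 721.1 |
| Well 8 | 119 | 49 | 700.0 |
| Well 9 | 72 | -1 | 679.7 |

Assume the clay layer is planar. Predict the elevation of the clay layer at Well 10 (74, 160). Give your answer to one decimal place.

739.2 m

Let the plane be z = a·x + b·y + c.
Well 8−Well 7: 55a − 63b = −21.1;  Well 9−Well 7: 8a − 113b = −41.4.
Solving gives a = 0.03921, b = 0.36915.
Then c = 721.1 − a·64 − b·112 = 677.25.
At (74, 160): z = 2.9 + 59.1 + 677.25 = 739.2 m.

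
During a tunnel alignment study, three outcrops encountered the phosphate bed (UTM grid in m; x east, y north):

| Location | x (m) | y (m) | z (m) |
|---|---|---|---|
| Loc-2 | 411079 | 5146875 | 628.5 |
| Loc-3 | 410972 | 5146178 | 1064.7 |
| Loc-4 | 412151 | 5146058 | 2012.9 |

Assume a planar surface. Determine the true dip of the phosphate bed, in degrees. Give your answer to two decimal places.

Two edge vectors: Loc-2→Loc-3 = (-107, -697, 436.2), Loc-2→Loc-4 = (1072, -817, 1384.4).
Normal n = (Loc-2→Loc-3) × (Loc-2→Loc-4) = (-608551.4, 615737.2, 834603).
So ∂z/∂x = −n_x/n_z = 0.72915 and ∂z/∂y = −n_y/n_z = −0.73776.
Gradient magnitude |∇z| = √(a² + b²) = √(0.53166 + 0.54429) = 1.03728.
True dip = arctan(1.03728) = 46.05°, dipping toward NW (azimuth ≈ 315°).

46.05°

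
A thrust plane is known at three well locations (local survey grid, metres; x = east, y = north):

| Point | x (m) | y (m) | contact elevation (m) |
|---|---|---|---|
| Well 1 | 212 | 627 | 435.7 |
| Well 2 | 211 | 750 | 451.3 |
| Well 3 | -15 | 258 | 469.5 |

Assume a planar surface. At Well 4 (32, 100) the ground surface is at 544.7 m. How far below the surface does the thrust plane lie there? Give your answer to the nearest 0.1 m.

111.3 m

Let the plane be z = a·x + b·y + c.
Well 2−Well 1: −1a + 123b = 15.6;  Well 3−Well 1: −227a − 369b = 33.8.
Solving gives a = −0.35043, b = 0.12398.
Then c = 435.7 − a·212 − b·627 = 432.26.
At (32, 100): z_contact = −11.21 + 12.40 + 432.26 = 433.44 m.
Depth below ground = 544.7 − 433.44 = 111.3 m.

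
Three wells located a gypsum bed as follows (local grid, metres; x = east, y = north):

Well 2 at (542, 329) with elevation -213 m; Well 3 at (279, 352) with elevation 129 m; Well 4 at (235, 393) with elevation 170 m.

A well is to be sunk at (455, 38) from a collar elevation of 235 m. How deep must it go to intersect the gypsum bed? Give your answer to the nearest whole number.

205 m

Let the plane be z = a·x + b·y + c.
Well 3−Well 2: −263a + 23b = 342;  Well 4−Well 2: −307a + 64b = 383.
Solving gives a = −1.33855, b = −0.43650.
Then c = -213 − a·542 − b·329 = 656.10.
At (455, 38): z_contact = −609.0 − 16.6 + 656.10 = 30.5 m.
Depth below ground = 235 − 30.5 = 205 m.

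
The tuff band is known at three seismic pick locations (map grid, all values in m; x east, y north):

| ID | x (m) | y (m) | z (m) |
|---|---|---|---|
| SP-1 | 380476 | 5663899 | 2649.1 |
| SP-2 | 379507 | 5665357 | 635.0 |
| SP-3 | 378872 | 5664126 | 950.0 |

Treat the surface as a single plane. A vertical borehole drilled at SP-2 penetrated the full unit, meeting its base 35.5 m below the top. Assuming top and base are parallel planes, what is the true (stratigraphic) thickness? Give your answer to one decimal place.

Two edge vectors: SP-1→SP-2 = (-969, 1458, -2014.1), SP-1→SP-3 = (-1604, 227, -1699.1).
Normal n = (SP-1→SP-2) × (SP-1→SP-3) = (-2020087.1, 1584188.5, 2118669).
So ∂z/∂x = −n_x/n_z = 0.95347 and ∂z/∂y = −n_y/n_z = −0.74773.
|∇z| = √(a²+b²) = 1.21169, so dip δ = arctan(1.21169) = 50.47°.
True thickness = vertical thickness × cos δ = 35.5 × cos 50.47° = 22.6 m.

22.6 m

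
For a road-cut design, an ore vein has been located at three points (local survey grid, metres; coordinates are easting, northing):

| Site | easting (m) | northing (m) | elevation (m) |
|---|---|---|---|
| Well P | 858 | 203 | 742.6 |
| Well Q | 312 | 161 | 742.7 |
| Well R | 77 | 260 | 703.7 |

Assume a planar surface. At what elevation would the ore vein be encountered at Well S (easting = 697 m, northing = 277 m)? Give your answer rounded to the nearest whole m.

Two edge vectors: Well P→Well Q = (-546, -42, 0.1), Well P→Well R = (-781, 57, -38.9).
Normal n = (Well P→Well Q) × (Well P→Well R) = (1628.1, -21317.5, -63924).
So ∂z/∂easting = −n_x/n_z = 0.02547 and ∂z/∂northing = −n_y/n_z = −0.33348.
Intercept c from Well P: 742.6 − 21.85 + 67.70 = 788.44.
At (697, 277): z = 17.8 − 92.4 + 788.44 = 713.8 m.

714 m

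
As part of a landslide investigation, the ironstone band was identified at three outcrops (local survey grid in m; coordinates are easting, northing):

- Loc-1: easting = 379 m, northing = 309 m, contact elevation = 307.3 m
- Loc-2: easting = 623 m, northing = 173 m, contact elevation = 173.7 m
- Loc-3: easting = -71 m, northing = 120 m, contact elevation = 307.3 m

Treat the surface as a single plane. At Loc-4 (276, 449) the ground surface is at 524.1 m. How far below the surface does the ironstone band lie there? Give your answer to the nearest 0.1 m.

Let the plane be z = a·easting + b·northing + c.
Loc-2−Loc-1: 244a − 136b = −133.6;  Loc-3−Loc-1: −450a − 189b = 0.
Solving gives a = −0.23529, b = 0.56021.
Then c = 307.3 − a·379 − b·309 = 223.37.
At (276, 449): z_contact = −64.94 + 251.54 + 223.37 = 409.96 m.
Depth below ground = 524.1 − 409.96 = 114.1 m.

114.1 m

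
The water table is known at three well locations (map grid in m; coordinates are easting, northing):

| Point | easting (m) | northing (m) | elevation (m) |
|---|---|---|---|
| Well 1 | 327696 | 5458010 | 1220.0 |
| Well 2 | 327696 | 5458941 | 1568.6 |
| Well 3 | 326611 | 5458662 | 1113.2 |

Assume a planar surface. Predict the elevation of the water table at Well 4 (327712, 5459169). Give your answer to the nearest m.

1659 m

Let the plane be z = a·easting + b·northing + c.
Well 2−Well 1: 0a + 931b = 348.6;  Well 3−Well 1: −1085a + 652b = −106.8.
Solving gives a = 0.32343994, b = 0.37443609.
Then c = 1220 − a·327696 − b·5458010 = −2148445.90.
At (327712, 5459169): z = 105995.1 + 2044109.9 − 2148445.90 = 1659.1 m.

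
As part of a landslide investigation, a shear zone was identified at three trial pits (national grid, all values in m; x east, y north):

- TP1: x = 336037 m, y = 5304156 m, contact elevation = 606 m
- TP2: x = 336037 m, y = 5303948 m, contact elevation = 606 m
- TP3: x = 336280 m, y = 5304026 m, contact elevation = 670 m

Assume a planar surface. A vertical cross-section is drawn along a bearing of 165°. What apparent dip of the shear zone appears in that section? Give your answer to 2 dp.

Two edge vectors: TP1→TP2 = (0, -208, 0), TP1→TP3 = (243, -130, 64).
Normal n = (TP1→TP2) × (TP1→TP3) = (-13312, 0, 50544).
So ∂z/∂x = −n_x/n_z = 0.26337 and ∂z/∂y = −n_y/n_z = 0.00000.
Unit vector along 165° is (sin 165°, cos 165°) = (0.2588, -0.9659).
Slope in that direction = a·(0.2588) + b·(-0.9659) = 0.06817.
Apparent dip = arctan|0.06817| = 3.90° (true dip is 14.8°, so apparent ≤ true as expected).

3.90°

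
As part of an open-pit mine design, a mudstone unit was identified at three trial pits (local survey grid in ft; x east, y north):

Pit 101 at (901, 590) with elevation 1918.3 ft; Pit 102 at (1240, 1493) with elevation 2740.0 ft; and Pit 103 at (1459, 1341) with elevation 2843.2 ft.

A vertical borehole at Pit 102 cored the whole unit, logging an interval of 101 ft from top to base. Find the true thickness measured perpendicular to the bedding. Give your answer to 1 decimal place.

Let the plane be z = a·x + b·y + c.
Pit 102−Pit 101: 339a + 903b = 821.7;  Pit 103−Pit 101: 558a + 751b = 924.9.
Solving gives a = 0.87485, b = 0.58153.
|∇z| = √(a²+b²) = 1.05050, so dip δ = arctan(1.05050) = 46.41°.
True thickness = vertical thickness × cos δ = 101 × cos 46.41° = 69.6 ft.

69.6 ft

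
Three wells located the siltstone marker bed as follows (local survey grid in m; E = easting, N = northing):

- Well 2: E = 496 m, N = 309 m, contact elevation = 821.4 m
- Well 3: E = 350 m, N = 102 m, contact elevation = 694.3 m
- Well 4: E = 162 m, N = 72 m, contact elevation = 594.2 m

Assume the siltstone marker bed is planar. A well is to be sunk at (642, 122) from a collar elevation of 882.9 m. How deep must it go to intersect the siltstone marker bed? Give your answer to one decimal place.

40.3 m

Let the plane be z = a·E + b·N + c.
Well 3−Well 2: −146a − 207b = −127.1;  Well 4−Well 2: −334a − 237b = −227.2.
Solving gives a = 0.48957, b = 0.26871.
Then c = 821.4 − a·496 − b·309 = 495.54.
At (642, 122): z_contact = 314.30 + 32.78 + 495.54 = 842.63 m.
Depth below ground = 882.9 − 842.63 = 40.3 m.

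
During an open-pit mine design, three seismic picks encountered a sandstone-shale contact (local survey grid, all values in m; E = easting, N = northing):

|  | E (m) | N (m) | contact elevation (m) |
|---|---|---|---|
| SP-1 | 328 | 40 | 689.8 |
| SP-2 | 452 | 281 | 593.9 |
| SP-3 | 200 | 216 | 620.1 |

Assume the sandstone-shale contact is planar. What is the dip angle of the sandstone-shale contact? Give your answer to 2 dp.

Two edge vectors: SP-1→SP-2 = (124, 241, -95.9), SP-1→SP-3 = (-128, 176, -69.7).
Normal n = (SP-1→SP-2) × (SP-1→SP-3) = (80.7, 20918, 52672).
So ∂z/∂E = −n_x/n_z = −0.00153 and ∂z/∂N = −n_y/n_z = −0.39714.
Gradient magnitude |∇z| = √(a² + b²) = √(0.00000 + 0.15772) = 0.39714.
True dip = arctan(0.39714) = 21.66°, dipping toward N (azimuth ≈ 000°).

21.66°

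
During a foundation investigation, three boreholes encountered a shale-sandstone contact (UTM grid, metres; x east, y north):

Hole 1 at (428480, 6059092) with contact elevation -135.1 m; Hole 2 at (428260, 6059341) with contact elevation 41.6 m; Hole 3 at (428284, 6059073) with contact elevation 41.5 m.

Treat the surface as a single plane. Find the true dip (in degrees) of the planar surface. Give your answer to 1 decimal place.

Two edge vectors: Hole 1→Hole 2 = (-220, 249, 176.7), Hole 1→Hole 3 = (-196, -19, 176.6).
Normal n = (Hole 1→Hole 2) × (Hole 1→Hole 3) = (47330.7, 4218.8, 52984).
So ∂z/∂x = −n_x/n_z = −0.89330 and ∂z/∂y = −n_y/n_z = −0.07962.
Gradient magnitude |∇z| = √(a² + b²) = √(0.79799 + 0.00634) = 0.89684.
True dip = arctan(0.89684) = 41.9°, dipping toward E (azimuth ≈ 085°).

41.9°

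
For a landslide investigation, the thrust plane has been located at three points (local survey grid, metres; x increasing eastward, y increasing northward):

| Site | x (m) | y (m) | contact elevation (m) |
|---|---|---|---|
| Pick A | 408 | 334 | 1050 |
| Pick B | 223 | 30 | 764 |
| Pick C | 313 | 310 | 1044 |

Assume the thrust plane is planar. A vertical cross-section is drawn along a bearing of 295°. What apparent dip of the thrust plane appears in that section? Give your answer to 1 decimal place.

32.5°

Two edge vectors: Pick A→Pick B = (-185, -304, -286), Pick A→Pick C = (-95, -24, -6).
Normal n = (Pick A→Pick B) × (Pick A→Pick C) = (-5040, 26060, -24440).
So ∂z/∂x = −n_x/n_z = −0.20622 and ∂z/∂y = −n_y/n_z = 1.06628.
Unit vector along 295° is (sin 295°, cos 295°) = (-0.9063, 0.4226).
Slope in that direction = a·(-0.9063) + b·(0.4226) = 0.63753.
Apparent dip = arctan|0.63753| = 32.5° (true dip is 47.4°, so apparent ≤ true as expected).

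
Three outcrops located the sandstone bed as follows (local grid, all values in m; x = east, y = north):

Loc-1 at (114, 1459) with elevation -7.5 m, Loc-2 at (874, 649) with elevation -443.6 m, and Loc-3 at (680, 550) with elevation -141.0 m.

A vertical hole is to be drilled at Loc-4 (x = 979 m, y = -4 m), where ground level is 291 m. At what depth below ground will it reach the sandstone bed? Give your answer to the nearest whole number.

456 m

Let the plane be z = a·x + b·y + c.
Loc-2−Loc-1: 760a − 810b = −436.1;  Loc-3−Loc-1: 566a − 909b = −133.5.
Solving gives a = −1.24055, b = −0.62558.
Then c = -7.5 − a·114 − b·1459 = 1046.65.
At (979, -4): z_contact = −1214.5 + 2.5 + 1046.65 = -165.4 m.
Depth below ground = 291 − (-165.4) = 456 m.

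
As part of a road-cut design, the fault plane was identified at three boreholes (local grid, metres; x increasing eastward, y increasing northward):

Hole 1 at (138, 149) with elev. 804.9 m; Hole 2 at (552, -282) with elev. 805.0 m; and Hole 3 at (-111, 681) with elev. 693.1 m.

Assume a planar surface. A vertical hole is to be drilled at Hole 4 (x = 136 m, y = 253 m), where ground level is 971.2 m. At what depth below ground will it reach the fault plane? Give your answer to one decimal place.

Let the plane be z = a·x + b·y + c.
Hole 2−Hole 1: 414a − 431b = 0.1;  Hole 3−Hole 1: −249a + 532b = −111.8.
Solving gives a = −0.42622, b = −0.40964.
Then c = 804.9 − a·138 − b·149 = 924.75.
At (136, 253): z_contact = −57.97 − 103.64 + 924.75 = 763.15 m.
Depth below ground = 971.2 − 763.15 = 208.1 m.

208.1 m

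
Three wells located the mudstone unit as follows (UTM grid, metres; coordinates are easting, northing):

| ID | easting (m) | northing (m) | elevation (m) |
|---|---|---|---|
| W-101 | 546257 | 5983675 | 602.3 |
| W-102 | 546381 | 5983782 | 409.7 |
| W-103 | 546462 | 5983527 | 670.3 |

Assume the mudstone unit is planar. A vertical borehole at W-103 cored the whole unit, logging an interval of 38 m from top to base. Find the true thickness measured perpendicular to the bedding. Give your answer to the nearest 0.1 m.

Let the plane be z = a·easting + b·northing + c.
W-102−W-101: 124a + 107b = −192.6;  W-103−W-101: 205a − 148b = 68.
Solving gives a = −0.52694, b = −1.18934.
|∇z| = √(a²+b²) = 1.30085, so dip δ = arctan(1.30085) = 52.45°.
True thickness = vertical thickness × cos δ = 38 × cos 52.45° = 23.2 m.

23.2 m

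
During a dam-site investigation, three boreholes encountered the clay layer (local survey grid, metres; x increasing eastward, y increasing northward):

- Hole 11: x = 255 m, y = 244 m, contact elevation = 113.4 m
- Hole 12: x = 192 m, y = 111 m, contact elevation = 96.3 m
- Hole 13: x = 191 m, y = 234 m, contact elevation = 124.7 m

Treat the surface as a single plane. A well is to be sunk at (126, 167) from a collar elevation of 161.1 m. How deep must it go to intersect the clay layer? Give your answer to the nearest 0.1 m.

38.0 m

Two edge vectors: Hole 11→Hole 12 = (-63, -133, -17.1), Hole 11→Hole 13 = (-64, -10, 11.3).
Normal n = (Hole 11→Hole 12) × (Hole 11→Hole 13) = (-1673.9, 1806.3, -7882).
So ∂z/∂x = −n_x/n_z = −0.21237 and ∂z/∂y = −n_y/n_z = 0.22917.
Intercept c from Hole 11: 113.4 + 54.15 − 55.92 = 111.64.
At (126, 167): z_contact = −26.76 + 38.27 + 111.64 = 123.15 m.
Depth below ground = 161.1 − 123.15 = 38.0 m.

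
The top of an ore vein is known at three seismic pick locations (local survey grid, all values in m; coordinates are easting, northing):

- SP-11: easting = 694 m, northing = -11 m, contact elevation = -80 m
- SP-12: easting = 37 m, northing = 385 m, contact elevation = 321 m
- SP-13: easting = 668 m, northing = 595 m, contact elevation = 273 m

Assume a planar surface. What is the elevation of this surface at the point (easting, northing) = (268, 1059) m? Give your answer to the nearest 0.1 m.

Let the plane be z = a·easting + b·northing + c.
SP-12−SP-11: −657a + 396b = 401;  SP-13−SP-11: −26a + 606b = 353.
Solving gives a = −0.266131, b = 0.571090.
Then c = -80 − a·694 − b·-11 = 110.98.
At (268, 1059): z = −71.3 + 604.8 + 110.98 = 644.4 m.

644.4 m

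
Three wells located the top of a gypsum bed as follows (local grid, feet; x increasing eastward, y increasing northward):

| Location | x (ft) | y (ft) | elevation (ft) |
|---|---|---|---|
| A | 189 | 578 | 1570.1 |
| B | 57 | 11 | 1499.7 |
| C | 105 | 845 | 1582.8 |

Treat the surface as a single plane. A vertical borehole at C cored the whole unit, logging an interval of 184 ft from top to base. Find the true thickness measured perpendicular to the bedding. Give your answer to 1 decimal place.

Two edge vectors: A→B = (-132, -567, -70.4), A→C = (-84, 267, 12.7).
Normal n = (A→B) × (A→C) = (11595.9, 7590, -82872).
So ∂z/∂x = −n_x/n_z = 0.13993 and ∂z/∂y = −n_y/n_z = 0.09159.
|∇z| = √(a²+b²) = 0.16723, so dip δ = arctan(0.16723) = 9.49°.
True thickness = vertical thickness × cos δ = 184 × cos 9.49° = 181.5 ft.

181.5 ft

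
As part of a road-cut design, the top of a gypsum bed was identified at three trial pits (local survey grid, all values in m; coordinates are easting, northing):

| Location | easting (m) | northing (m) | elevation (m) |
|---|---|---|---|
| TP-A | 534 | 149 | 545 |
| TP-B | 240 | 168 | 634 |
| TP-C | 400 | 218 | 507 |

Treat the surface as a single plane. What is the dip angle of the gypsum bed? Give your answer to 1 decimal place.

53.6°

Two edge vectors: TP-A→TP-B = (-294, 19, 89), TP-A→TP-C = (-134, 69, -38).
Normal n = (TP-A→TP-B) × (TP-A→TP-C) = (-6863, -23098, -17740).
So ∂z/∂easting = −n_x/n_z = −0.38687 and ∂z/∂northing = −n_y/n_z = −1.30203.
Gradient magnitude |∇z| = √(a² + b²) = √(0.14967 + 1.69528) = 1.35829.
True dip = arctan(1.35829) = 53.6°, dipping toward NNE (azimuth ≈ 017°).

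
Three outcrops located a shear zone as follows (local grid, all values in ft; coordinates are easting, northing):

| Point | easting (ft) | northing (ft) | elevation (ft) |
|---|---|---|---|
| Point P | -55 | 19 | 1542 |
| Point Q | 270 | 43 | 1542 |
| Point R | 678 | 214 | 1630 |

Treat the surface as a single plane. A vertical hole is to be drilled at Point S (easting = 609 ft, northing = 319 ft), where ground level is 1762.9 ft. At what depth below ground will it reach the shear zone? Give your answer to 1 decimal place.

64.1 ft

Two edge vectors: Point P→Point Q = (325, 24, 0), Point P→Point R = (733, 195, 88).
Normal n = (Point P→Point Q) × (Point P→Point R) = (2112, -28600, 45783).
So ∂z/∂easting = −n_x/n_z = −0.04613 and ∂z/∂northing = −n_y/n_z = 0.62469.
Intercept c from Point P: 1542 − 2.54 − 11.87 = 1527.59.
At (609, 319): z_contact = −28.09 + 199.27 + 1527.59 = 1698.78 ft.
Depth below ground = 1762.9 − 1698.78 = 64.1 ft.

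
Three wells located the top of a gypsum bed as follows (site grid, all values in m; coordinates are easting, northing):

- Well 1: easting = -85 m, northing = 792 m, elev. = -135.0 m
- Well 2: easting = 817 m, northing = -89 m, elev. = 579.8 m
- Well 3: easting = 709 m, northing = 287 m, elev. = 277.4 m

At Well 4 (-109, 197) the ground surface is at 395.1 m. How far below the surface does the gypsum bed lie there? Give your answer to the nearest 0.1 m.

53.4 m

Let the plane be z = a·easting + b·northing + c.
Well 2−Well 1: 902a − 881b = 714.8;  Well 3−Well 1: 794a − 505b = 412.4.
Solving gives a = 0.00963, b = −0.80149.
Then c = -135 − a·-85 − b·792 = 500.60.
At (-109, 197): z_contact = −1.05 − 157.89 + 500.60 = 341.65 m.
Depth below ground = 395.1 − 341.65 = 53.4 m.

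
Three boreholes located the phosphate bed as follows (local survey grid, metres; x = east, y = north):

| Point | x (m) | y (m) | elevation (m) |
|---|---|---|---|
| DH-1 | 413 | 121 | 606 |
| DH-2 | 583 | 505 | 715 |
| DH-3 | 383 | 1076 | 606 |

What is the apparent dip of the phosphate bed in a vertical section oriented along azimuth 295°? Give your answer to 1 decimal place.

Let the plane be z = a·x + b·y + c.
DH-2−DH-1: 170a + 384b = 109;  DH-3−DH-1: −30a + 955b = 0.
Solving gives a = 0.59869, b = 0.01881.
Unit vector along 295° is (sin 295°, cos 295°) = (-0.9063, 0.4226).
Slope in that direction = a·(-0.9063) + b·(0.4226) = −0.53465.
Apparent dip = arctan|0.53465| = 28.1° (true dip is 30.9°, so apparent ≤ true as expected).

28.1°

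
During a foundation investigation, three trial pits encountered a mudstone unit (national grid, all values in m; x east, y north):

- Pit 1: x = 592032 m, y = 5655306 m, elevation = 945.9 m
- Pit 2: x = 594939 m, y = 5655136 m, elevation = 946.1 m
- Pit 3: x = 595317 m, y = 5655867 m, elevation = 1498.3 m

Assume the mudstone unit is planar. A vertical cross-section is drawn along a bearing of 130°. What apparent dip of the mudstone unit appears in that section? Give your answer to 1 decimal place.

Two edge vectors: Pit 1→Pit 2 = (2907, -170, 0.2), Pit 1→Pit 3 = (3285, 561, 552.4).
Normal n = (Pit 1→Pit 2) × (Pit 1→Pit 3) = (-94020.2, -1605169.8, 2189277).
So ∂z/∂x = −n_x/n_z = 0.04295 and ∂z/∂y = −n_y/n_z = 0.73320.
Unit vector along 130° is (sin 130°, cos 130°) = (0.7660, -0.6428).
Slope in that direction = a·(0.7660) + b·(-0.6428) = −0.43839.
Apparent dip = arctan|0.43839| = 23.7° (true dip is 36.3°, so apparent ≤ true as expected).

23.7°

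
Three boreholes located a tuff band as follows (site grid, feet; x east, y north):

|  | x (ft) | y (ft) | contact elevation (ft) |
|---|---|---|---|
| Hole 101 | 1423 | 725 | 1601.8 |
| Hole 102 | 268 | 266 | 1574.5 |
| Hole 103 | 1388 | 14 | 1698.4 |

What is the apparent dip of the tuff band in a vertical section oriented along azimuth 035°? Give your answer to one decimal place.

Two edge vectors: Hole 101→Hole 102 = (-1155, -459, -27.3), Hole 101→Hole 103 = (-35, -711, 96.6).
Normal n = (Hole 101→Hole 102) × (Hole 101→Hole 103) = (-63749.7, 112528.5, 805140).
So ∂z/∂x = −n_x/n_z = 0.07918 and ∂z/∂y = −n_y/n_z = −0.13976.
Unit vector along 035° is (sin 35°, cos 35°) = (0.5736, 0.8192).
Slope in that direction = a·(0.5736) + b·(0.8192) = −0.06907.
Apparent dip = arctan|0.06907| = 4.0° (true dip is 9.1°, so apparent ≤ true as expected).

4.0°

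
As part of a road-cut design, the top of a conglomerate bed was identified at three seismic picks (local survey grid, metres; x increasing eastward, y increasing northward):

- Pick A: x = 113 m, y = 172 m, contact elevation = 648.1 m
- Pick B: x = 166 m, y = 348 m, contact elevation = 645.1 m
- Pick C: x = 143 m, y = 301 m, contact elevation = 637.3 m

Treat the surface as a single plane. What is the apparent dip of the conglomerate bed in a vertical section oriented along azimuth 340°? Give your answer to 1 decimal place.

32.0°

Two edge vectors: Pick A→Pick B = (53, 176, -3), Pick A→Pick C = (30, 129, -10.8).
Normal n = (Pick A→Pick B) × (Pick A→Pick C) = (-1513.8, 482.4, 1557).
So ∂z/∂x = −n_x/n_z = 0.97225 and ∂z/∂y = −n_y/n_z = −0.30983.
Unit vector along 340° is (sin 340°, cos 340°) = (-0.3420, 0.9397).
Slope in that direction = a·(-0.3420) + b·(0.9397) = −0.62367.
Apparent dip = arctan|0.62367| = 32.0° (true dip is 45.6°, so apparent ≤ true as expected).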